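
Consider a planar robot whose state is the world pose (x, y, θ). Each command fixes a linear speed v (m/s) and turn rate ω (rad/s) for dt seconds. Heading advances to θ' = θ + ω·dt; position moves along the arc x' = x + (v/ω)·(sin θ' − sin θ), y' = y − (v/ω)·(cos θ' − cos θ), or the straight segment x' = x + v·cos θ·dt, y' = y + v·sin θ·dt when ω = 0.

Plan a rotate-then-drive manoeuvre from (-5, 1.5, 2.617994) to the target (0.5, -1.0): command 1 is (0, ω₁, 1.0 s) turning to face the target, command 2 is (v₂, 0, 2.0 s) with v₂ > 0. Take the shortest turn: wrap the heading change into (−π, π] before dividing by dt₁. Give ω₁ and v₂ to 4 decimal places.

heading to target = atan2(-1−1.5, 0.5−-5) = -0.4266
Δθ = wrap(-0.4266 − 2.6180) = -3.0446; ω₁ = Δθ/dt₁ = -3.0446
distance = √((0.5−-5)² + (-1−1.5)²) = 6.0415; v₂ = distance/dt₂ = 3.0208

ω₁ = -3.0446, v₂ = 3.0208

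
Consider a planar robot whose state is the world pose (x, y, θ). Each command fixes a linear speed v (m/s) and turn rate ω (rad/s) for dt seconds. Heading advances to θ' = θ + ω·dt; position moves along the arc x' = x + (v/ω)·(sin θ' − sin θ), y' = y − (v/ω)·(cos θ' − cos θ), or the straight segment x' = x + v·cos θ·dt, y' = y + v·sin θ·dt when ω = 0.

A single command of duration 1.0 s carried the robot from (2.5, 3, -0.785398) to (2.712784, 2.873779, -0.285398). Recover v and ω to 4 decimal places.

v = 0.2500, ω = 0.5000

Δθ = -0.285398 − -0.785398 = 0.500000
ω = Δθ/dt = 0.500000/1.0 = 0.5000
R = Δx/(sin θ' − sin θ) = 0.5000
v = R·ω = 0.5000·0.5000 = 0.2500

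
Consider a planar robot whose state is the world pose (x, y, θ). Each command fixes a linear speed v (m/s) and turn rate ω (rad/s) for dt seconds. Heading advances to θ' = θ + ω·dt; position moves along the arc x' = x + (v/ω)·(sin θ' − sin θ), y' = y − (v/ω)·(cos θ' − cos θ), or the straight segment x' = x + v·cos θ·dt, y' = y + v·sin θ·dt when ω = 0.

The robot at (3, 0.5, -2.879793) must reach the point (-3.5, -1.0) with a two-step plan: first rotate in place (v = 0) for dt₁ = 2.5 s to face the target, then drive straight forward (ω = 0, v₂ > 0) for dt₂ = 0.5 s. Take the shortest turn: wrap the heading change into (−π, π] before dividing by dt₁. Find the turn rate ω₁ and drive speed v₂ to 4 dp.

ω₁ = -0.0140, v₂ = 13.3417

heading to target = atan2(-1−0.5, -3.5−3) = -2.9148
Δθ = wrap(-2.9148 − -2.8798) = -0.0350; ω₁ = Δθ/dt₁ = -0.0140
distance = √((-3.5−3)² + (-1−0.5)²) = 6.6708; v₂ = distance/dt₂ = 13.3417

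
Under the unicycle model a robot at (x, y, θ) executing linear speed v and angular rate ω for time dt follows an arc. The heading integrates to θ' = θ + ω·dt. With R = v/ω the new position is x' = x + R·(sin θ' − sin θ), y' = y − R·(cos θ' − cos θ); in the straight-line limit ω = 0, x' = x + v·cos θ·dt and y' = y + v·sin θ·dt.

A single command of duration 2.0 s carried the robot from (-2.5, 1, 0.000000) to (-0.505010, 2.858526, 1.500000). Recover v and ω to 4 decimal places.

v = 1.5000, ω = 0.7500

Δθ = 1.500000 − 0.000000 = 1.500000
ω = Δθ/dt = 1.500000/2.0 = 0.7500
R = Δx/(sin θ' − sin θ) = 2.0000
v = R·ω = 2.0000·0.7500 = 1.5000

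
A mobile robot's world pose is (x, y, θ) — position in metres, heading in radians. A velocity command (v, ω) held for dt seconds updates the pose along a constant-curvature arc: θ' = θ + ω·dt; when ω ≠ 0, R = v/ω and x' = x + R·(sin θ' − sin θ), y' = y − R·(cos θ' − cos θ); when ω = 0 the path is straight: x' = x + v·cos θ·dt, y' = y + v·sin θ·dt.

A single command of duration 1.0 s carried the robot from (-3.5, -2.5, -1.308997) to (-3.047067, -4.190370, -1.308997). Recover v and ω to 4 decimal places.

v = 1.7500, ω = 0.0000

Δθ = -1.308997 − -1.308997 = 0.000000
ω = Δθ/dt = 0.000000/1.0 = 0.0000
ω = 0 → v = (Δx·cos θ + Δy·sin θ)/dt = 1.7500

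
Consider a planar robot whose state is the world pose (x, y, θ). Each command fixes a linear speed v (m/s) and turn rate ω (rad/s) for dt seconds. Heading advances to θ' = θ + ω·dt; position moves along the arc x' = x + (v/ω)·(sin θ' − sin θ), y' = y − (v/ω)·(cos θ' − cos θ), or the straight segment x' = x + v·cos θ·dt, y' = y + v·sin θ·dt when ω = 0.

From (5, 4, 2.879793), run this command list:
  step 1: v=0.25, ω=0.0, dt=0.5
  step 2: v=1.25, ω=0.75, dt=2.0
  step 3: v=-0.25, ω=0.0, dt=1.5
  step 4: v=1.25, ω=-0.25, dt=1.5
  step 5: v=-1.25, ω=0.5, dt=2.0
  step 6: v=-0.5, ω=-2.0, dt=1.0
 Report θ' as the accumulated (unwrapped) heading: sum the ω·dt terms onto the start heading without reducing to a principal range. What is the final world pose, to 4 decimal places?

(2.8362, 4.3689, 3.0048)

step 1: θ'=2.8798 (straight) → pose (4.8793, 4.0324, 2.8798)
step 2: θ'=4.3798 (R=1.6667) → pose (2.8726, 2.9666, 4.3798)
step 3: θ'=4.3798 (straight) → pose (2.9950, 3.3211, 4.3798)
step 4: θ'=4.0048 (R=-5.0000) → pose (2.0686, 1.7035, 4.0048)
step 5: θ'=5.0048 (R=-2.5000) → pose (2.5627, 4.0492, 5.0048)
step 6: θ'=3.0048 (R=0.2500) → pose (2.8362, 4.3689, 3.0048)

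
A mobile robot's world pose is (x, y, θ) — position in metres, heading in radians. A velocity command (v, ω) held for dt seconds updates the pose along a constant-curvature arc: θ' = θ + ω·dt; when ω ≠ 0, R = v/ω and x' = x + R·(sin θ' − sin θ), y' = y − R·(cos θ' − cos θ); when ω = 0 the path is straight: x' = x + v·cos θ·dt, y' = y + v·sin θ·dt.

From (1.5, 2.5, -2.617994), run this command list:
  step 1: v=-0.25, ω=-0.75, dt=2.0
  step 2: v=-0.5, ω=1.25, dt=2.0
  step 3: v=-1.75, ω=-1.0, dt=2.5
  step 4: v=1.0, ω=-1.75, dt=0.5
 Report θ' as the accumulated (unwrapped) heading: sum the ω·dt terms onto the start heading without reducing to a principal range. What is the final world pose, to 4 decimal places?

(5.7960, 3.9788, -4.9930)

step 1: θ'=-4.1180 (R=0.3333) → pose (1.9428, 2.3980, -4.1180)
step 2: θ'=-1.6180 (R=-0.4000) → pose (2.6738, 2.6031, -1.6180)
step 3: θ'=-4.1180 (R=1.7500) → pose (5.8717, 3.5006, -4.1180)
step 4: θ'=-4.9930 (R=-0.5714) → pose (5.7960, 3.9788, -4.9930)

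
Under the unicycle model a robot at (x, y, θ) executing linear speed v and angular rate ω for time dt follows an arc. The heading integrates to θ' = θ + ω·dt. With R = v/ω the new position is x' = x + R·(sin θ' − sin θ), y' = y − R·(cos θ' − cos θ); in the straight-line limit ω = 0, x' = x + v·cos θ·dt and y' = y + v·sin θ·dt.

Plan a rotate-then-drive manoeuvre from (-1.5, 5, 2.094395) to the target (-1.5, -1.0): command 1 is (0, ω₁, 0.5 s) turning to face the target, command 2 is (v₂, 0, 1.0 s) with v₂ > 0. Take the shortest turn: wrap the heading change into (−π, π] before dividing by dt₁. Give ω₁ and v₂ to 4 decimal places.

ω₁ = 5.2360, v₂ = 6.0000

heading to target = atan2(-1−5, -1.5−-1.5) = -1.5708
Δθ = wrap(-1.5708 − 2.0944) = 2.6180; ω₁ = Δθ/dt₁ = 5.2360
distance = √((-1.5−-1.5)² + (-1−5)²) = 6.0000; v₂ = distance/dt₂ = 6.0000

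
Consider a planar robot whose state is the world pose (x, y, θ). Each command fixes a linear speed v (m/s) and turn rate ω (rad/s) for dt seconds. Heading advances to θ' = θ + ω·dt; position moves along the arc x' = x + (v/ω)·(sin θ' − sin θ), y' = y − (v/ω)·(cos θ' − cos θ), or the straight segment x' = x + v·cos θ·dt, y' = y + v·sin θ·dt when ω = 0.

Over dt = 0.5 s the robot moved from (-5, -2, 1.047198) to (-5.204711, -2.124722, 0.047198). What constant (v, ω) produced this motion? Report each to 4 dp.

Δθ = 0.047198 − 1.047198 = -1.000000
ω = Δθ/dt = -1.000000/0.5 = -2.0000
R = Δx/(sin θ' − sin θ) = 0.2500
v = R·ω = 0.2500·-2.0000 = -0.5000

v = -0.5000, ω = -2.0000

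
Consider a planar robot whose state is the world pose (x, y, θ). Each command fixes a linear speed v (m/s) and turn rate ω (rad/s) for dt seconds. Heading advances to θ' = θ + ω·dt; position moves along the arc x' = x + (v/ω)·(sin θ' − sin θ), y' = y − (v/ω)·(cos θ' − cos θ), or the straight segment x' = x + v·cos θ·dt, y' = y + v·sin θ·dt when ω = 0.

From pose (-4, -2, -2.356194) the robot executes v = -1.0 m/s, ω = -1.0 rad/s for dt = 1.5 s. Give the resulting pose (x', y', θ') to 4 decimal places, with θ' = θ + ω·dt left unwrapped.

(-2.6376, -1.9518, -3.8562)

θ' = -2.3562 + -1.0·1.5 = -3.8562
R = v/ω = -1.0/-1.0 = 1.0000
x' = -4 + 1.0000·(sin -3.8562 − sin -2.3562) = -2.6376
y' = -2 − 1.0000·(cos -3.8562 − cos -2.3562) = -1.9518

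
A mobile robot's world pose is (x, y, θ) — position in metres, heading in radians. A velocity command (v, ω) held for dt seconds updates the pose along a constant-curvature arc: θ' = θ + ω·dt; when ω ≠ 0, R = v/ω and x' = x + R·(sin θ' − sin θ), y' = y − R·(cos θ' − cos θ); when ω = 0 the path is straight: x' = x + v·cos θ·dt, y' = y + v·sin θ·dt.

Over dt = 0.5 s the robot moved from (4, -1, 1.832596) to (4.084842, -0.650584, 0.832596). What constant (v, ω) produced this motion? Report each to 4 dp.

Δθ = 0.832596 − 1.832596 = -1.000000
ω = Δθ/dt = -1.000000/0.5 = -2.0000
R = −Δy/(cos θ' − cos θ) = -0.3750
v = R·ω = -0.3750·-2.0000 = 0.7500

v = 0.7500, ω = -2.0000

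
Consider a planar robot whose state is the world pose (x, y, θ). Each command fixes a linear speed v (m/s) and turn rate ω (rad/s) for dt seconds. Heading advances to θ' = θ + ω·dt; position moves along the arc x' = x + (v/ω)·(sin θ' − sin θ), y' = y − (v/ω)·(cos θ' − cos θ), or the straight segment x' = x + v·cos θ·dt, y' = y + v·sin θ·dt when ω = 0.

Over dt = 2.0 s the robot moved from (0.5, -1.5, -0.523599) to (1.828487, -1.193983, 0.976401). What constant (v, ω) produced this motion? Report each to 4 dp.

Δθ = 0.976401 − -0.523599 = 1.500000
ω = Δθ/dt = 1.500000/2.0 = 0.7500
R = Δx/(sin θ' − sin θ) = 1.0000
v = R·ω = 1.0000·0.7500 = 0.7500

v = 0.7500, ω = 0.7500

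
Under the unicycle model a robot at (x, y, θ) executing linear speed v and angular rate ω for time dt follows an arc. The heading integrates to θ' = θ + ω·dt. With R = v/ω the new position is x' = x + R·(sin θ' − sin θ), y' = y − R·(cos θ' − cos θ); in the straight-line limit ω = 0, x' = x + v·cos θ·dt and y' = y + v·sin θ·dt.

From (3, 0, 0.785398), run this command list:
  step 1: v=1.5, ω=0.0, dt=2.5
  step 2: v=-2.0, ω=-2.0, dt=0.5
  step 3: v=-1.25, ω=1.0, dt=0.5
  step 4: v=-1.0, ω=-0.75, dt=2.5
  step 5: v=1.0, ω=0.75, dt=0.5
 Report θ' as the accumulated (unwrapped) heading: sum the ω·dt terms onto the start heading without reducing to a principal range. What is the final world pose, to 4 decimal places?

(2.4884, 3.1743, -1.2146)

step 1: θ'=0.7854 (straight) → pose (5.6517, 2.6516, 0.7854)
step 2: θ'=-0.2146 (R=1.0000) → pose (4.7316, 2.3817, -0.2146)
step 3: θ'=0.2854 (R=-1.2500) → pose (4.1135, 2.3598, 0.2854)
step 4: θ'=-1.5896 (R=1.3333) → pose (2.4050, 3.6643, -1.5896)
step 5: θ'=-1.2146 (R=1.3333) → pose (2.4884, 3.1743, -1.2146)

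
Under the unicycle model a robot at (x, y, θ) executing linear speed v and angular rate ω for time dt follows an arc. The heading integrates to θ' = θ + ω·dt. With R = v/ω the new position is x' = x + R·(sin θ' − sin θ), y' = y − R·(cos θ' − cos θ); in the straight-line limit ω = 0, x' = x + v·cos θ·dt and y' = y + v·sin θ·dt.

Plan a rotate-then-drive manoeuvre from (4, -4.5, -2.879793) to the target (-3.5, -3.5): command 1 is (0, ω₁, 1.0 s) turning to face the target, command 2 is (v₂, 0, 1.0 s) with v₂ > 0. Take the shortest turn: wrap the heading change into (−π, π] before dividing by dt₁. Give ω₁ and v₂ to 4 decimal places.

ω₁ = -0.3944, v₂ = 7.5664

heading to target = atan2(-3.5−-4.5, -3.5−4) = 3.0090
Δθ = wrap(3.0090 − -2.8798) = -0.3944; ω₁ = Δθ/dt₁ = -0.3944
distance = √((-3.5−4)² + (-3.5−-4.5)²) = 7.5664; v₂ = distance/dt₂ = 7.5664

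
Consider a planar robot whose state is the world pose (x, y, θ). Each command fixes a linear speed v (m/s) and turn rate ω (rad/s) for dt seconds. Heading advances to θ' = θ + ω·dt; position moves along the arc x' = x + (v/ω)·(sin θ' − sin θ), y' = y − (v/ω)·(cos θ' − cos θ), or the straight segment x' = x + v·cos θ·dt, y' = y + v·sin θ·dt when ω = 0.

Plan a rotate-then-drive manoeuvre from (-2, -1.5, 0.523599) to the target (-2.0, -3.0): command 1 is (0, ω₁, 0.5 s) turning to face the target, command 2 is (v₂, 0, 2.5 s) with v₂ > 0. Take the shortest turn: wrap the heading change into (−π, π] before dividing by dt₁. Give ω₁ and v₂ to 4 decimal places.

heading to target = atan2(-3−-1.5, -2−-2) = -1.5708
Δθ = wrap(-1.5708 − 0.5236) = -2.0944; ω₁ = Δθ/dt₁ = -4.1888
distance = √((-2−-2)² + (-3−-1.5)²) = 1.5000; v₂ = distance/dt₂ = 0.6000

ω₁ = -4.1888, v₂ = 0.6000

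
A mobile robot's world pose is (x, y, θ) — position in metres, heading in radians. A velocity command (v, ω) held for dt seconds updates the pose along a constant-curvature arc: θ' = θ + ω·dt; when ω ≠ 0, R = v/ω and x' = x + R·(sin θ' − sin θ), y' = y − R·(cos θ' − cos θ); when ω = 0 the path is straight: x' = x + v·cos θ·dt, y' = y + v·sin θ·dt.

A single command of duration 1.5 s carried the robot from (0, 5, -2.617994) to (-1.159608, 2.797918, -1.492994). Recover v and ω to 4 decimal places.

v = 1.7500, ω = 0.7500

Δθ = -1.492994 − -2.617994 = 1.125000
ω = Δθ/dt = 1.125000/1.5 = 0.7500
R = −Δy/(cos θ' − cos θ) = 2.3333
v = R·ω = 2.3333·0.7500 = 1.7500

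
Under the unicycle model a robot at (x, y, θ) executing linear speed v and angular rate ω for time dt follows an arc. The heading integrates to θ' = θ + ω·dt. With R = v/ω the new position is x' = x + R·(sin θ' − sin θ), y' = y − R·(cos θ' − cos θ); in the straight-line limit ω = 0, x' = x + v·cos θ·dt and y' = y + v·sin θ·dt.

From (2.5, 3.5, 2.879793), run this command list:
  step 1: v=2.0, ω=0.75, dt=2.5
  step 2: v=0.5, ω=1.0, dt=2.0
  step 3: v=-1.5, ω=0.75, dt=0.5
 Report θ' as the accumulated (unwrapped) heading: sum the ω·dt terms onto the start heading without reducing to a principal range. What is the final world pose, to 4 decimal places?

(-0.7172, -0.0697, 7.1298)

step 1: θ'=4.7548 (R=2.6667) → pose (-0.8545, 0.8112, 4.7548)
step 2: θ'=6.7548 (R=0.5000) → pose (-0.1277, 0.3869, 6.7548)
step 3: θ'=7.1298 (R=-2.0000) → pose (-0.7172, -0.0697, 7.1298)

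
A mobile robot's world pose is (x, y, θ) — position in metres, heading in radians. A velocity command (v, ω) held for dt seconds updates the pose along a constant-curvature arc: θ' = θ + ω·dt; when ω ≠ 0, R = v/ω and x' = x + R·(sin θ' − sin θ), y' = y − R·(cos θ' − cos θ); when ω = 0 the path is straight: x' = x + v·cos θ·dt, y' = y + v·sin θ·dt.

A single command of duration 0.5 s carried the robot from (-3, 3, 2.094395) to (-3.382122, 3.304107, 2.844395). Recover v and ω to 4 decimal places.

v = 1.0000, ω = 1.5000

Δθ = 2.844395 − 2.094395 = 0.750000
ω = Δθ/dt = 0.750000/0.5 = 1.5000
R = Δx/(sin θ' − sin θ) = 0.6667
v = R·ω = 0.6667·1.5000 = 1.0000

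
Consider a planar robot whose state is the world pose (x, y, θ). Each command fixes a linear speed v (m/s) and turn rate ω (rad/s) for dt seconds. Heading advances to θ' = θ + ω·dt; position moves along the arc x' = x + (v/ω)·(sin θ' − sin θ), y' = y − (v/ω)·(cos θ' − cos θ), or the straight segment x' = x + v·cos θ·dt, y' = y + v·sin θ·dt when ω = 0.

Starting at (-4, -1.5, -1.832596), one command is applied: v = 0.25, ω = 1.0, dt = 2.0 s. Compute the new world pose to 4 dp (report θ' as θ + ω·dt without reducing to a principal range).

θ' = -1.8326 + 1.0·2.0 = 0.1674
R = v/ω = 0.25/1.0 = 0.2500
x' = -4 + 0.2500·(sin 0.1674 − sin -1.8326) = -3.7169
y' = -1.5 − 0.2500·(cos 0.1674 − cos -1.8326) = -1.8112

(-3.7169, -1.8112, 0.1674)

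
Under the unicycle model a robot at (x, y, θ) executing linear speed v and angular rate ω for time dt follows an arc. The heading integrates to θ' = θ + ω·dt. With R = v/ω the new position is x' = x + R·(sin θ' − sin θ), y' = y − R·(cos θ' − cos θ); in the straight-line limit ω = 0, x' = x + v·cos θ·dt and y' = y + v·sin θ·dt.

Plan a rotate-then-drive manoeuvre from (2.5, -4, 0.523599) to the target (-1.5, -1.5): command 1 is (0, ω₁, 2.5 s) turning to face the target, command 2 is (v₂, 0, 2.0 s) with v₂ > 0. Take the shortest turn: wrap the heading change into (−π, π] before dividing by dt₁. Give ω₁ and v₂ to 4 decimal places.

ω₁ = 0.8238, v₂ = 2.3585

heading to target = atan2(-1.5−-4, -1.5−2.5) = 2.5830
Δθ = wrap(2.5830 − 0.5236) = 2.0594; ω₁ = Δθ/dt₁ = 0.8238
distance = √((-1.5−2.5)² + (-1.5−-4)²) = 4.7170; v₂ = distance/dt₂ = 2.3585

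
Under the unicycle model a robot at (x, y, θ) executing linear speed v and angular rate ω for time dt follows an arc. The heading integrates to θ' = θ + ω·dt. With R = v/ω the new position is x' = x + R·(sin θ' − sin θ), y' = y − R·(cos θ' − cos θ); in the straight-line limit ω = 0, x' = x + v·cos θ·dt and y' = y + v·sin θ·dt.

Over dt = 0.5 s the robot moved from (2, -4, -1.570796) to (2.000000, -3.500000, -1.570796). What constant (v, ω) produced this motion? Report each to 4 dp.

Δθ = -1.570796 − -1.570796 = 0.000000
ω = Δθ/dt = 0.000000/0.5 = 0.0000
ω = 0 → v = (Δx·cos θ + Δy·sin θ)/dt = -1.0000

v = -1.0000, ω = 0.0000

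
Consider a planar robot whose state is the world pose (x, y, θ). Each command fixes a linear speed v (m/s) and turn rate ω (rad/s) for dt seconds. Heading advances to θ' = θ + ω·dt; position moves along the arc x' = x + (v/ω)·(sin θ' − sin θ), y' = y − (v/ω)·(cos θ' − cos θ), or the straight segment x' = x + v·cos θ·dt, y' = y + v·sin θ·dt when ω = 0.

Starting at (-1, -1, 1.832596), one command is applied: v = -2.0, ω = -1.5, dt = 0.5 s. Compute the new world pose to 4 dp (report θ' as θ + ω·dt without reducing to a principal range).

θ' = 1.8326 + -1.5·0.5 = 1.0826
R = v/ω = -2.0/-1.5 = 1.3333
x' = -1 + 1.3333·(sin 1.0826 − sin 1.8326) = -1.1103
y' = -1 − 1.3333·(cos 1.0826 − cos 1.8326) = -1.9705

(-1.1103, -1.9705, 1.0826)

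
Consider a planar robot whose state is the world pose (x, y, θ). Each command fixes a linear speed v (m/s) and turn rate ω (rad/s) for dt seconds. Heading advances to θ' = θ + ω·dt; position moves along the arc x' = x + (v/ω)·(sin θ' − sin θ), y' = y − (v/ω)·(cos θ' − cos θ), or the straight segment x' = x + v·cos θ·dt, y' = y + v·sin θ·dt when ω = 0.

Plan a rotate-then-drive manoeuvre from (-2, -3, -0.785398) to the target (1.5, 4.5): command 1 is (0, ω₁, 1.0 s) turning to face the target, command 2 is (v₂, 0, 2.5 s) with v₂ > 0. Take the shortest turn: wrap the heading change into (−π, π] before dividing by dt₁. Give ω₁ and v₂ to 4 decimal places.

ω₁ = 1.9196, v₂ = 3.3106

heading to target = atan2(4.5−-3, 1.5−-2) = 1.1342
Δθ = wrap(1.1342 − -0.7854) = 1.9196; ω₁ = Δθ/dt₁ = 1.9196
distance = √((1.5−-2)² + (4.5−-3)²) = 8.2765; v₂ = distance/dt₂ = 3.3106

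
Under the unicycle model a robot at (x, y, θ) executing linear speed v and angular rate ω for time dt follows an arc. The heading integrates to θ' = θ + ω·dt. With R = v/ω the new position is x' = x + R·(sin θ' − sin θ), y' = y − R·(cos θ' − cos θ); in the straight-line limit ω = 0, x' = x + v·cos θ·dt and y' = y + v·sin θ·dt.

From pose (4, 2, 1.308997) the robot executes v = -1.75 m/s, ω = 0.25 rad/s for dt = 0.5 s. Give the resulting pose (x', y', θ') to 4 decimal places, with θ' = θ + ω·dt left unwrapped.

θ' = 1.3090 + 0.25·0.5 = 1.4340
R = v/ω = -1.75/0.25 = -7.0000
x' = 4 + -7.0000·(sin 1.4340 − sin 1.3090) = 3.8269
y' = 2 − -7.0000·(cos 1.4340 − cos 1.3090) = 1.1429

(3.8269, 1.1429, 1.4340)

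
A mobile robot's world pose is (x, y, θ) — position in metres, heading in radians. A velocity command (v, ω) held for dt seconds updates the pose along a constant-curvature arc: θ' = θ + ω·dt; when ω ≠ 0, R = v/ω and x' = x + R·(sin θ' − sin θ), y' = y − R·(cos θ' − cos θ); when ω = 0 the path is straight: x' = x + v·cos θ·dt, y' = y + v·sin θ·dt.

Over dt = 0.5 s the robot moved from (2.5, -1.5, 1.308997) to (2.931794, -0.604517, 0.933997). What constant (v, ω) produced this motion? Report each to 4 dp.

v = 2.0000, ω = -0.7500

Δθ = 0.933997 − 1.308997 = -0.375000
ω = Δθ/dt = -0.375000/0.5 = -0.7500
R = −Δy/(cos θ' − cos θ) = -2.6667
v = R·ω = -2.6667·-0.7500 = 2.0000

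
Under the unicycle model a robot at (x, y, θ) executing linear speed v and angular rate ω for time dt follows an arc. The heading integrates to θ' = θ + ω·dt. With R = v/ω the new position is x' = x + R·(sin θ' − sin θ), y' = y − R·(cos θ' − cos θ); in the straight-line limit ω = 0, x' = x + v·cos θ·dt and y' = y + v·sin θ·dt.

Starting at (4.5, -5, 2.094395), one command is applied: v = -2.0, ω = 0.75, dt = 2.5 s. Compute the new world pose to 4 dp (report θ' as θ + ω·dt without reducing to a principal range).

(8.7733, -5.4707, 3.9694)

θ' = 2.0944 + 0.75·2.5 = 3.9694
R = v/ω = -2.0/0.75 = -2.6667
x' = 4.5 + -2.6667·(sin 3.9694 − sin 2.0944) = 8.7733
y' = -5 − -2.6667·(cos 3.9694 − cos 2.0944) = -5.4707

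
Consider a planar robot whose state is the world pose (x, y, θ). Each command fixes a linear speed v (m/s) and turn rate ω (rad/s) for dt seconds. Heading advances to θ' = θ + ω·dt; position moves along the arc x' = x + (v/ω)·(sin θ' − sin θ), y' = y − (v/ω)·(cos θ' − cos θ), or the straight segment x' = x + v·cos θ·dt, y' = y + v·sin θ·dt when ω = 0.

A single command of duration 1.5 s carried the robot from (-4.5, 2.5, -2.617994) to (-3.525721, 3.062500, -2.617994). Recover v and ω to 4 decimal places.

v = -0.7500, ω = 0.0000

Δθ = -2.617994 − -2.617994 = 0.000000
ω = Δθ/dt = 0.000000/1.5 = 0.0000
ω = 0 → v = (Δx·cos θ + Δy·sin θ)/dt = -0.7500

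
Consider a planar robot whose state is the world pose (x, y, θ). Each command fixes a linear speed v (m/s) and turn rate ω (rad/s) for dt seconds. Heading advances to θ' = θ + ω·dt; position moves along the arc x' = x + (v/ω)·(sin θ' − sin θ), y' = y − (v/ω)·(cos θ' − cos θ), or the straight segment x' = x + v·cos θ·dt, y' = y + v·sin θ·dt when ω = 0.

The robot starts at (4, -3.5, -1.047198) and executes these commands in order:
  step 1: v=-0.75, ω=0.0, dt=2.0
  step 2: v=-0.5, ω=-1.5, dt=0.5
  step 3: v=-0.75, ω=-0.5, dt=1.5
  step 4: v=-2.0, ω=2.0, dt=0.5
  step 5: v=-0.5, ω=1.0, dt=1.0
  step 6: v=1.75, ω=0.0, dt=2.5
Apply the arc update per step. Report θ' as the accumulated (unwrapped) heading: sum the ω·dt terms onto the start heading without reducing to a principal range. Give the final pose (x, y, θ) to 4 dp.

step 1: θ'=-1.0472 (straight) → pose (3.2500, -2.2010, -1.0472)
step 2: θ'=-1.7972 (R=0.3333) → pose (3.2138, -1.9595, -1.7972)
step 3: θ'=-2.5472 (R=1.5000) → pose (3.8356, -1.0534, -2.5472)
step 4: θ'=-1.5472 (R=-1.0000) → pose (4.2753, -0.2014, -1.5472)
step 5: θ'=-0.5472 (R=-0.5000) → pose (4.0356, 0.2138, -0.5472)
step 6: θ'=-0.5472 (straight) → pose (7.7717, -2.0625, -0.5472)

(7.7717, -2.0625, -0.5472)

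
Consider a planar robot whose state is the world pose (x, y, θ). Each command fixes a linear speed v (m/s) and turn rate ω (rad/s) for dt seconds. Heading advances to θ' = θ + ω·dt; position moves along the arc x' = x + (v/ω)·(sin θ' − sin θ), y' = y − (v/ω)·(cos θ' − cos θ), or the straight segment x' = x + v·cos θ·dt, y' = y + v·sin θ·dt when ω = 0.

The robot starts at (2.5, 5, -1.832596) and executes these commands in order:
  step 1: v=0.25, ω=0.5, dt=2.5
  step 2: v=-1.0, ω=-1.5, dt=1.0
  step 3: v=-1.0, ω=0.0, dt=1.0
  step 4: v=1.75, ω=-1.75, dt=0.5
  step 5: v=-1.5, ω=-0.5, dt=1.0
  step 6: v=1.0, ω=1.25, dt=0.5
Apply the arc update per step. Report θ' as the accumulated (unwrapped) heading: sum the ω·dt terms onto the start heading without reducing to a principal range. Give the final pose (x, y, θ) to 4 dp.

(3.2836, 5.6186, -2.8326)

step 1: θ'=-0.5826 (R=0.5000) → pose (2.7079, 4.4531, -0.5826)
step 2: θ'=-2.0826 (R=0.6667) → pose (2.4934, 5.3363, -2.0826)
step 3: θ'=-2.0826 (straight) → pose (2.9832, 6.2081, -2.0826)
step 4: θ'=-2.9576 (R=-1.0000) → pose (2.2943, 5.7148, -2.9576)
step 5: θ'=-3.4576 (R=3.0000) → pose (3.7755, 5.6168, -3.4576)
step 6: θ'=-2.8326 (R=0.8000) → pose (3.2836, 5.6186, -2.8326)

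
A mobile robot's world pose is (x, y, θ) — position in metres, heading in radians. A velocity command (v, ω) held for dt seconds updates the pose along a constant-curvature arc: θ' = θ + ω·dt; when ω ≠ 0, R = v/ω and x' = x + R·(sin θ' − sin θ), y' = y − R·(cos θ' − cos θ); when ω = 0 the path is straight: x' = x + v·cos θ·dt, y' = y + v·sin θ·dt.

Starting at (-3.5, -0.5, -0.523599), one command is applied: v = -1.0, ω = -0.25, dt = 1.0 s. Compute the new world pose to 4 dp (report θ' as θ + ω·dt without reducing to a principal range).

(-4.2949, 0.1025, -0.7736)

θ' = -0.5236 + -0.25·1.0 = -0.7736
R = v/ω = -1.0/-0.25 = 4.0000
x' = -3.5 + 4.0000·(sin -0.7736 − sin -0.5236) = -4.2949
y' = -0.5 − 4.0000·(cos -0.7736 − cos -0.5236) = 0.1025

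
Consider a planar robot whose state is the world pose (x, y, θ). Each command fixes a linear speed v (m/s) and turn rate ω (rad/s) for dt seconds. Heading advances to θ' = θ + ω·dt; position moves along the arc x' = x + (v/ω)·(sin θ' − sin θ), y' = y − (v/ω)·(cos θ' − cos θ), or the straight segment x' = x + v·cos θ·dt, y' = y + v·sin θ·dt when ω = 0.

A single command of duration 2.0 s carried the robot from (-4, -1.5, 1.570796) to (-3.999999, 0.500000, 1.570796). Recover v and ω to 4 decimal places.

Δθ = 1.570796 − 1.570796 = 0.000000
ω = Δθ/dt = 0.000000/2.0 = 0.0000
ω = 0 → v = (Δx·cos θ + Δy·sin θ)/dt = 1.0000

v = 1.0000, ω = 0.0000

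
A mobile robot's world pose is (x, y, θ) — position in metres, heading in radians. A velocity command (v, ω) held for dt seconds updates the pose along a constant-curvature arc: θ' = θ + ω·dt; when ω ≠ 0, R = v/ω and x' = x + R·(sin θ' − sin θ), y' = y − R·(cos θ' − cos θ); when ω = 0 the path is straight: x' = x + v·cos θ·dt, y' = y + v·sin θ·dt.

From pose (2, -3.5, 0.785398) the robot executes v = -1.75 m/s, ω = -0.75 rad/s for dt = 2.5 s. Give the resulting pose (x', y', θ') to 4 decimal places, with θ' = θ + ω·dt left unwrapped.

(-1.7183, -2.9300, -1.0896)

θ' = 0.7854 + -0.75·2.5 = -1.0896
R = v/ω = -1.75/-0.75 = 2.3333
x' = 2 + 2.3333·(sin -1.0896 − sin 0.7854) = -1.7183
y' = -3.5 − 2.3333·(cos -1.0896 − cos 0.7854) = -2.9300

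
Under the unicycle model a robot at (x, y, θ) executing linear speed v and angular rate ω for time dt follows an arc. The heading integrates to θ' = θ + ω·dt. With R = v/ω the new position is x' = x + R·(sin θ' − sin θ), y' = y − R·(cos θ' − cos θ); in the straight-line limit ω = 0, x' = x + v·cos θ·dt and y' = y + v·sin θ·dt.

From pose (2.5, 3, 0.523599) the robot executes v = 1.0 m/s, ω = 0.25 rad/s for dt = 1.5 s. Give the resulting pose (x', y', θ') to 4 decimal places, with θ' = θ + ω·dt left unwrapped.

(3.6298, 3.9733, 0.8986)

θ' = 0.5236 + 0.25·1.5 = 0.8986
R = v/ω = 1.0/0.25 = 4.0000
x' = 2.5 + 4.0000·(sin 0.8986 − sin 0.5236) = 3.6298
y' = 3 − 4.0000·(cos 0.8986 − cos 0.5236) = 3.9733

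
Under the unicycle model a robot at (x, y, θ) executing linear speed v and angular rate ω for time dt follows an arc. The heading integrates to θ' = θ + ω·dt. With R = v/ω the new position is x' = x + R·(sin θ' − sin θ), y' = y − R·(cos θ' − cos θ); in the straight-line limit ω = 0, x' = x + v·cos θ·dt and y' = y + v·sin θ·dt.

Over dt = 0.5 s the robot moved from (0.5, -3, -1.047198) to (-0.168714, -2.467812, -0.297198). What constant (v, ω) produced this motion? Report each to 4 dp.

Δθ = -0.297198 − -1.047198 = 0.750000
ω = Δθ/dt = 0.750000/0.5 = 1.5000
R = Δx/(sin θ' − sin θ) = -1.1667
v = R·ω = -1.1667·1.5000 = -1.7500

v = -1.7500, ω = 1.5000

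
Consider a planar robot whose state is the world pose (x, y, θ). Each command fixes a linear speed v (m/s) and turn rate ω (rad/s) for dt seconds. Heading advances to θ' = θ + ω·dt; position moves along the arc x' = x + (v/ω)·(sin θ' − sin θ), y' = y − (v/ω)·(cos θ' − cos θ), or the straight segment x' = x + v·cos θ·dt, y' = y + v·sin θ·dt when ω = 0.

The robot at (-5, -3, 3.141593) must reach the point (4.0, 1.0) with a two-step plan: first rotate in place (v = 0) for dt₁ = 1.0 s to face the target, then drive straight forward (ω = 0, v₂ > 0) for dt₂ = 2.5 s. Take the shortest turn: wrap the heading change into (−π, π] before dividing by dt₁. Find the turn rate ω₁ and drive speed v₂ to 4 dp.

ω₁ = -2.7234, v₂ = 3.9395

heading to target = atan2(1−-3, 4−-5) = 0.4182
Δθ = wrap(0.4182 − 3.1416) = -2.7234; ω₁ = Δθ/dt₁ = -2.7234
distance = √((4−-5)² + (1−-3)²) = 9.8489; v₂ = distance/dt₂ = 3.9395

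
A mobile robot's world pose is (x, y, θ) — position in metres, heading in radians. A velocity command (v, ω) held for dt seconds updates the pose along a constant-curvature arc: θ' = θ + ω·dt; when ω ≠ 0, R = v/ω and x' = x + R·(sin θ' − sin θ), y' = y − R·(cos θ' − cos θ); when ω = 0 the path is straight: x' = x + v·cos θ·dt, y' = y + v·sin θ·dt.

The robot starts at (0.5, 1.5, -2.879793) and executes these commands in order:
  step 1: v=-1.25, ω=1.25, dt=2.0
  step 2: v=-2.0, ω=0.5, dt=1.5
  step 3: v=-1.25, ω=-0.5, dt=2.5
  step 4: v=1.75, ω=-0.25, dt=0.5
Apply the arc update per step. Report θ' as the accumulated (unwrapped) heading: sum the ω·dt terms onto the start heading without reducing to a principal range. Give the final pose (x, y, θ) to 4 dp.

(-4.6352, 3.4387, -1.0048)

step 1: θ'=-0.3798 (R=-1.0000) → pose (0.6119, 3.3947, -0.3798)
step 2: θ'=0.3702 (R=-4.0000) → pose (-2.3182, 3.4087, 0.3702)
step 3: θ'=-0.8798 (R=2.5000) → pose (-5.1493, 4.1461, -0.8798)
step 4: θ'=-1.0048 (R=-7.0000) → pose (-4.6352, 3.4387, -1.0048)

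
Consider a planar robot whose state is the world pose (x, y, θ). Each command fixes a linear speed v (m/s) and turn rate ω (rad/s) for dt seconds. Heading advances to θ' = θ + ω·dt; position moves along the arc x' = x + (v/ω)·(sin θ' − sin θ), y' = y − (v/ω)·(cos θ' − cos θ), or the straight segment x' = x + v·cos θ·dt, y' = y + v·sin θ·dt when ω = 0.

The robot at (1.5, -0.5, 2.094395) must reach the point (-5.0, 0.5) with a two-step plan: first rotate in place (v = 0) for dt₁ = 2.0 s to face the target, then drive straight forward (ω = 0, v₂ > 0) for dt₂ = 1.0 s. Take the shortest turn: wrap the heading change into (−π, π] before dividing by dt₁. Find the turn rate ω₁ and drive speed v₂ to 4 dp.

heading to target = atan2(0.5−-0.5, -5−1.5) = 2.9889
Δθ = wrap(2.9889 − 2.0944) = 0.8945; ω₁ = Δθ/dt₁ = 0.4473
distance = √((-5−1.5)² + (0.5−-0.5)²) = 6.5765; v₂ = distance/dt₂ = 6.5765

ω₁ = 0.4473, v₂ = 6.5765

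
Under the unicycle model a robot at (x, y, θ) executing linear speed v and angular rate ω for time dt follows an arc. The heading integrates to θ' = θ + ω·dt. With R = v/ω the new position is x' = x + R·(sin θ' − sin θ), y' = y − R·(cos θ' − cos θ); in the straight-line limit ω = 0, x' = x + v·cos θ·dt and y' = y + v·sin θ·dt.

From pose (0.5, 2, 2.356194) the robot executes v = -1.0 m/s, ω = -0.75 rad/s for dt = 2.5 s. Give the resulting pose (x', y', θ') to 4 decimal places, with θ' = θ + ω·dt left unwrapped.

θ' = 2.3562 + -0.75·2.5 = 0.4812
R = v/ω = -1.0/-0.75 = 1.3333
x' = 0.5 + 1.3333·(sin 0.4812 − sin 2.3562) = 0.1743
y' = 2 − 1.3333·(cos 0.4812 − cos 2.3562) = -0.1247

(0.1743, -0.1247, 0.4812)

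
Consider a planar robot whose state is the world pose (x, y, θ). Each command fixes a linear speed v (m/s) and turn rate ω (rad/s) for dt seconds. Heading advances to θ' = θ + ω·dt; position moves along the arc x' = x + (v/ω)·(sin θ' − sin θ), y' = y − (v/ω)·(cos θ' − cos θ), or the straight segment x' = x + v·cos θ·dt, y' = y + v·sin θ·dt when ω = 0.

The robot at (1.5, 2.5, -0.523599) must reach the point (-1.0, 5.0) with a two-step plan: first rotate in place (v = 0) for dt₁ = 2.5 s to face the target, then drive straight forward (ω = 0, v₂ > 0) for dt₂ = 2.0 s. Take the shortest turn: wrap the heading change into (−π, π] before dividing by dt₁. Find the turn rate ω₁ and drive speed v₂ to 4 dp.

ω₁ = 1.1519, v₂ = 1.7678

heading to target = atan2(5−2.5, -1−1.5) = 2.3562
Δθ = wrap(2.3562 − -0.5236) = 2.8798; ω₁ = Δθ/dt₁ = 1.1519
distance = √((-1−1.5)² + (5−2.5)²) = 3.5355; v₂ = distance/dt₂ = 1.7678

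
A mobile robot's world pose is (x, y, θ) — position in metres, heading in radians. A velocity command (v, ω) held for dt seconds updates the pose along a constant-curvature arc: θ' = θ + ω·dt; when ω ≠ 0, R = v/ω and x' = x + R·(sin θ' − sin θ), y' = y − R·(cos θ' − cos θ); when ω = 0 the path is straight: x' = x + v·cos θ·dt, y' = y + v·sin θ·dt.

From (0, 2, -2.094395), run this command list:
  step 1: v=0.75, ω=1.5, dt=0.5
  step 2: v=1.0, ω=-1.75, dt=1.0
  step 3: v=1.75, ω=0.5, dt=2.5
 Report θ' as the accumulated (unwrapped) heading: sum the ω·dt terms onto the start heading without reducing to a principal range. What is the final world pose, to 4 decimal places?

step 1: θ'=-1.3444 (R=0.5000) → pose (-0.0542, 1.6378, -1.3444)
step 2: θ'=-3.0944 (R=-0.5714) → pose (-0.5841, 0.9387, -3.0944)
step 3: θ'=-1.8444 (R=3.5000) → pose (-3.7888, -1.6117, -1.8444)

(-3.7888, -1.6117, -1.8444)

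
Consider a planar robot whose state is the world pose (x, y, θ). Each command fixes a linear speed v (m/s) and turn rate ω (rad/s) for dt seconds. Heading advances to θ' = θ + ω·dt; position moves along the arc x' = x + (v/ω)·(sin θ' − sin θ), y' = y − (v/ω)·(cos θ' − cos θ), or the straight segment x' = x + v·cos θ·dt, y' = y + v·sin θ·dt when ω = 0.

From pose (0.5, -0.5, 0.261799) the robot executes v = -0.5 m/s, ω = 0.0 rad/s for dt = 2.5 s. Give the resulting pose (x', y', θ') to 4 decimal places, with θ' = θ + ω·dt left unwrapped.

(-0.7074, -0.8235, 0.2618)

θ' = 0.2618 + 0.0·2.5 = 0.2618
ω = 0 → straight: x' = 0.5 + -0.5·cos(0.2618)·2.5 = -0.7074
y' = -0.5 + -0.5·sin(0.2618)·2.5 = -0.8235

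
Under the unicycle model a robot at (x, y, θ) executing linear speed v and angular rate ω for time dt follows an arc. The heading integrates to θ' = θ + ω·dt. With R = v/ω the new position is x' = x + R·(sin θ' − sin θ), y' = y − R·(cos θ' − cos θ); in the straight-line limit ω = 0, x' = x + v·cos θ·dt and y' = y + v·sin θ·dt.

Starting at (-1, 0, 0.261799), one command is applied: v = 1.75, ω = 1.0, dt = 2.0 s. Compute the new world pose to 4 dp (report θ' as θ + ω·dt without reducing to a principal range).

θ' = 0.2618 + 1.0·2.0 = 2.2618
R = v/ω = 1.75/1.0 = 1.7500
x' = -1 + 1.7500·(sin 2.2618 − sin 0.2618) = -0.1044
y' = 0 − 1.7500·(cos 2.2618 − cos 0.2618) = 2.8057

(-0.1044, 2.8057, 2.2618)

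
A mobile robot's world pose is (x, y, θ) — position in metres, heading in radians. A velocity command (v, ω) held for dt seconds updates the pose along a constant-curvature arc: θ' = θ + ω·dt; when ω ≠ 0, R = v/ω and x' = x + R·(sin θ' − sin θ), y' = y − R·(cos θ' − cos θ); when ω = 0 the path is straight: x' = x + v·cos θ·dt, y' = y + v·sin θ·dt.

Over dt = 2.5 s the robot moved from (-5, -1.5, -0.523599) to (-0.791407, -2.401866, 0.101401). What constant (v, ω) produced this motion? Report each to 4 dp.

v = 1.7500, ω = 0.2500

Δθ = 0.101401 − -0.523599 = 0.625000
ω = Δθ/dt = 0.625000/2.5 = 0.2500
R = Δx/(sin θ' − sin θ) = 7.0000
v = R·ω = 7.0000·0.2500 = 1.7500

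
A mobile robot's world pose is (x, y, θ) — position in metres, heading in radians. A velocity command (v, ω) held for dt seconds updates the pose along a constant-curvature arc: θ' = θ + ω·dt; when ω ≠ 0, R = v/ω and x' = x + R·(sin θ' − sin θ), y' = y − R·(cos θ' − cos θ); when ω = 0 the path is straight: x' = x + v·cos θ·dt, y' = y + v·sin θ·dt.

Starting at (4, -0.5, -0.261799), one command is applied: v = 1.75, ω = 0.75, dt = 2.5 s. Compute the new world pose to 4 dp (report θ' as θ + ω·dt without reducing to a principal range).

θ' = -0.2618 + 0.75·2.5 = 1.6132
R = v/ω = 1.75/0.75 = 2.3333
x' = 4 + 2.3333·(sin 1.6132 − sin -0.2618) = 6.9351
y' = -0.5 − 2.3333·(cos 1.6132 − cos -0.2618) = 1.8527

(6.9351, 1.8527, 1.6132)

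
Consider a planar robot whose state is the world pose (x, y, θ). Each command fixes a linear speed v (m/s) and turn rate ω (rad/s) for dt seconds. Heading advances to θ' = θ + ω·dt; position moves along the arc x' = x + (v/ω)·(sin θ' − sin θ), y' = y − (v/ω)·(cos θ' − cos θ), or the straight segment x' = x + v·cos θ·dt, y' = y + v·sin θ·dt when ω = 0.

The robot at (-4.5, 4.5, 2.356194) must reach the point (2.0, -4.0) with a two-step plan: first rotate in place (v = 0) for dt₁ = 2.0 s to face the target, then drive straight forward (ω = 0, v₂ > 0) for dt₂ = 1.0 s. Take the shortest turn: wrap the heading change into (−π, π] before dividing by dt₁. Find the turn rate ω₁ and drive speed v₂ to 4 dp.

ω₁ = 1.5045, v₂ = 10.7005

heading to target = atan2(-4−4.5, 2−-4.5) = -0.9179
Δθ = wrap(-0.9179 − 2.3562) = 3.0090; ω₁ = Δθ/dt₁ = 1.5045
distance = √((2−-4.5)² + (-4−4.5)²) = 10.7005; v₂ = distance/dt₂ = 10.7005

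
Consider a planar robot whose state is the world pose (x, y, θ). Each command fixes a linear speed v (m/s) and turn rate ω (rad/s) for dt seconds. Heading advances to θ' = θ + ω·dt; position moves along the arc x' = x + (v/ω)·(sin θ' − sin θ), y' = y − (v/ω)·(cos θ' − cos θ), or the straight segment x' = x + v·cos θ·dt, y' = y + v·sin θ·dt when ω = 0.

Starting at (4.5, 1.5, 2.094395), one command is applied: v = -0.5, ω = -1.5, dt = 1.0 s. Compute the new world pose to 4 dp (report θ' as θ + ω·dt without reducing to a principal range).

(4.3980, 1.0572, 0.5944)

θ' = 2.0944 + -1.5·1.0 = 0.5944
R = v/ω = -0.5/-1.5 = 0.3333
x' = 4.5 + 0.3333·(sin 0.5944 − sin 2.0944) = 4.3980
y' = 1.5 − 0.3333·(cos 0.5944 − cos 2.0944) = 1.0572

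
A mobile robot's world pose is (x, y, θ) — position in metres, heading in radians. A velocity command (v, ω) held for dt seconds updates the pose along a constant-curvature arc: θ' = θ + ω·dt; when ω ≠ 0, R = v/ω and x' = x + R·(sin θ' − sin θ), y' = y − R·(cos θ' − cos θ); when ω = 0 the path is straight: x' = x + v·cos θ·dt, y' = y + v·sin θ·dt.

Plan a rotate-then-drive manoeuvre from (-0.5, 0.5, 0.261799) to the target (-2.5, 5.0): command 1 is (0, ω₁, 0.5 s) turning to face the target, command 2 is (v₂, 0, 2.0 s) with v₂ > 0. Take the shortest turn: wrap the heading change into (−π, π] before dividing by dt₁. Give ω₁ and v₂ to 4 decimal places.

heading to target = atan2(5−0.5, -2.5−-0.5) = 1.9890
Δθ = wrap(1.9890 − 0.2618) = 1.7272; ω₁ = Δθ/dt₁ = 3.4544
distance = √((-2.5−-0.5)² + (5−0.5)²) = 4.9244; v₂ = distance/dt₂ = 2.4622

ω₁ = 3.4544, v₂ = 2.4622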